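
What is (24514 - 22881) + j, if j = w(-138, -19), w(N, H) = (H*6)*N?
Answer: 17365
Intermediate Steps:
w(N, H) = 6*H*N (w(N, H) = (6*H)*N = 6*H*N)
j = 15732 (j = 6*(-19)*(-138) = 15732)
(24514 - 22881) + j = (24514 - 22881) + 15732 = 1633 + 15732 = 17365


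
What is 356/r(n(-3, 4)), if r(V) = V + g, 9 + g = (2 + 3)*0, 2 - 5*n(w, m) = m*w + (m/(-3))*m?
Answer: -5340/77 ≈ -69.351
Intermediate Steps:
n(w, m) = ⅖ + m²/15 - m*w/5 (n(w, m) = ⅖ - (m*w + (m/(-3))*m)/5 = ⅖ - (m*w + (m*(-⅓))*m)/5 = ⅖ - (m*w + (-m/3)*m)/5 = ⅖ - (m*w - m²/3)/5 = ⅖ - (-m²/3 + m*w)/5 = ⅖ + (m²/15 - m*w/5) = ⅖ + m²/15 - m*w/5)
g = -9 (g = -9 + (2 + 3)*0 = -9 + 5*0 = -9 + 0 = -9)
r(V) = -9 + V (r(V) = V - 9 = -9 + V)
356/r(n(-3, 4)) = 356/(-9 + (⅖ + (1/15)*4² - ⅕*4*(-3))) = 356/(-9 + (⅖ + (1/15)*16 + 12/5)) = 356/(-9 + (⅖ + 16/15 + 12/5)) = 356/(-9 + 58/15) = 356/(-77/15) = 356*(-15/77) = -5340/77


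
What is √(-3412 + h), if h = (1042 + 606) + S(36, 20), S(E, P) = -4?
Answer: 2*I*√442 ≈ 42.048*I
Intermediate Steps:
h = 1644 (h = (1042 + 606) - 4 = 1648 - 4 = 1644)
√(-3412 + h) = √(-3412 + 1644) = √(-1768) = 2*I*√442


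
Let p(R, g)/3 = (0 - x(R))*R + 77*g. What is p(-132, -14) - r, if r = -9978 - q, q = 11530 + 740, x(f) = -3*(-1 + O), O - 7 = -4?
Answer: 16638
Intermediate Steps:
O = 3 (O = 7 - 4 = 3)
x(f) = -6 (x(f) = -3*(-1 + 3) = -3*2 = -6)
p(R, g) = 18*R + 231*g (p(R, g) = 3*((0 - 1*(-6))*R + 77*g) = 3*((0 + 6)*R + 77*g) = 3*(6*R + 77*g) = 18*R + 231*g)
q = 12270
r = -22248 (r = -9978 - 1*12270 = -9978 - 12270 = -22248)
p(-132, -14) - r = (18*(-132) + 231*(-14)) - 1*(-22248) = (-2376 - 3234) + 22248 = -5610 + 22248 = 16638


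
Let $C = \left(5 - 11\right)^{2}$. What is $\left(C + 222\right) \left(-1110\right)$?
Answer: $-286380$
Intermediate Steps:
$C = 36$ ($C = \left(-6\right)^{2} = 36$)
$\left(C + 222\right) \left(-1110\right) = \left(36 + 222\right) \left(-1110\right) = 258 \left(-1110\right) = -286380$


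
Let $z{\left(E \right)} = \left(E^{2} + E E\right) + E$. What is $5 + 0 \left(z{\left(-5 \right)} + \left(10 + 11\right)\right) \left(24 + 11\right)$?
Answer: $5$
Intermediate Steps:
$z{\left(E \right)} = E + 2 E^{2}$ ($z{\left(E \right)} = \left(E^{2} + E^{2}\right) + E = 2 E^{2} + E = E + 2 E^{2}$)
$5 + 0 \left(z{\left(-5 \right)} + \left(10 + 11\right)\right) \left(24 + 11\right) = 5 + 0 \left(- 5 \left(1 + 2 \left(-5\right)\right) + \left(10 + 11\right)\right) \left(24 + 11\right) = 5 + 0 \left(- 5 \left(1 - 10\right) + 21\right) 35 = 5 + 0 \left(\left(-5\right) \left(-9\right) + 21\right) 35 = 5 + 0 \left(45 + 21\right) 35 = 5 + 0 \cdot 66 \cdot 35 = 5 + 0 \cdot 2310 = 5 + 0 = 5$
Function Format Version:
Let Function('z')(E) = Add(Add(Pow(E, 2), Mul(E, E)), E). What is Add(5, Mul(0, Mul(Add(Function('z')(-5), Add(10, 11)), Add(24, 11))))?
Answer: 5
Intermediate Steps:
Function('z')(E) = Add(E, Mul(2, Pow(E, 2))) (Function('z')(E) = Add(Add(Pow(E, 2), Pow(E, 2)), E) = Add(Mul(2, Pow(E, 2)), E) = Add(E, Mul(2, Pow(E, 2))))
Add(5, Mul(0, Mul(Add(Function('z')(-5), Add(10, 11)), Add(24, 11)))) = Add(5, Mul(0, Mul(Add(Mul(-5, Add(1, Mul(2, -5))), Add(10, 11)), Add(24, 11)))) = Add(5, Mul(0, Mul(Add(Mul(-5, Add(1, -10)), 21), 35))) = Add(5, Mul(0, Mul(Add(Mul(-5, -9), 21), 35))) = Add(5, Mul(0, Mul(Add(45, 21), 35))) = Add(5, Mul(0, Mul(66, 35))) = Add(5, Mul(0, 2310)) = Add(5, 0) = 5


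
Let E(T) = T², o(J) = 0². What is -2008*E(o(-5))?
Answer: 0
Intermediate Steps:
o(J) = 0
-2008*E(o(-5)) = -2008*0² = -2008*0 = 0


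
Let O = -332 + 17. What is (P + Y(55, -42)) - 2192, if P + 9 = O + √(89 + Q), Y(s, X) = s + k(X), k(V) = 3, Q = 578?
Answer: -2458 + √667 ≈ -2432.2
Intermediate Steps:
O = -315
Y(s, X) = 3 + s (Y(s, X) = s + 3 = 3 + s)
P = -324 + √667 (P = -9 + (-315 + √(89 + 578)) = -9 + (-315 + √667) = -324 + √667 ≈ -298.17)
(P + Y(55, -42)) - 2192 = ((-324 + √667) + (3 + 55)) - 2192 = ((-324 + √667) + 58) - 2192 = (-266 + √667) - 2192 = -2458 + √667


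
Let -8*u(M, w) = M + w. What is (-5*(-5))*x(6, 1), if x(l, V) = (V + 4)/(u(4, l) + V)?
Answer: -500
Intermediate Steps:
u(M, w) = -M/8 - w/8 (u(M, w) = -(M + w)/8 = -M/8 - w/8)
x(l, V) = (4 + V)/(-½ + V - l/8) (x(l, V) = (V + 4)/((-⅛*4 - l/8) + V) = (4 + V)/((-½ - l/8) + V) = (4 + V)/(-½ + V - l/8))
(-5*(-5))*x(6, 1) = (-5*(-5))*(8*(-4 - 1*1)/(4 + 6 - 8*1)) = 25*(8*(-4 - 1)/(4 + 6 - 8)) = 25*(8*(-5)/2) = 25*(8*(½)*(-5)) = 25*(-20) = -500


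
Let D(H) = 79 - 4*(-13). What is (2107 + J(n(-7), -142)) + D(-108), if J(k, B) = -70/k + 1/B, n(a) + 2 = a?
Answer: 2870095/1278 ≈ 2245.8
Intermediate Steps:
D(H) = 131 (D(H) = 79 - 1*(-52) = 79 + 52 = 131)
n(a) = -2 + a
J(k, B) = 1/B - 70/k (J(k, B) = -70/k + 1/B = 1/B - 70/k)
(2107 + J(n(-7), -142)) + D(-108) = (2107 + (1/(-142) - 70/(-2 - 7))) + 131 = (2107 + (-1/142 - 70/(-9))) + 131 = (2107 + (-1/142 - 70*(-⅑))) + 131 = (2107 + (-1/142 + 70/9)) + 131 = (2107 + 9931/1278) + 131 = 2702677/1278 + 131 = 2870095/1278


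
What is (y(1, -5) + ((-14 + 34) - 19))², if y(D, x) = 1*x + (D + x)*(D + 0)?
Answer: 64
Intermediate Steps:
y(D, x) = x + D*(D + x) (y(D, x) = x + (D + x)*D = x + D*(D + x))
(y(1, -5) + ((-14 + 34) - 19))² = ((-5 + 1² + 1*(-5)) + ((-14 + 34) - 19))² = ((-5 + 1 - 5) + (20 - 19))² = (-9 + 1)² = (-8)² = 64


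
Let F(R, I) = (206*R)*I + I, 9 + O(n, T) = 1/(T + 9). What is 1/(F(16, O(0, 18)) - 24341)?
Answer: -9/485027 ≈ -1.8556e-5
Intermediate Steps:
O(n, T) = -9 + 1/(9 + T) (O(n, T) = -9 + 1/(T + 9) = -9 + 1/(9 + T))
F(R, I) = I + 206*I*R (F(R, I) = 206*I*R + I = I + 206*I*R)
1/(F(16, O(0, 18)) - 24341) = 1/(((-80 - 9*18)/(9 + 18))*(1 + 206*16) - 24341) = 1/(((-80 - 162)/27)*(1 + 3296) - 24341) = 1/(((1/27)*(-242))*3297 - 24341) = 1/(-242/27*3297 - 24341) = 1/(-265958/9 - 24341) = 1/(-485027/9) = -9/485027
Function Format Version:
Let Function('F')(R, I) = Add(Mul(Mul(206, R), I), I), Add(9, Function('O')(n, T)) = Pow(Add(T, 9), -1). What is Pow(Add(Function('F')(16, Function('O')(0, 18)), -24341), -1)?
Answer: Rational(-9, 485027) ≈ -1.8556e-5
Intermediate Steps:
Function('O')(n, T) = Add(-9, Pow(Add(9, T), -1)) (Function('O')(n, T) = Add(-9, Pow(Add(T, 9), -1)) = Add(-9, Pow(Add(9, T), -1)))
Function('F')(R, I) = Add(I, Mul(206, I, R)) (Function('F')(R, I) = Add(Mul(206, I, R), I) = Add(I, Mul(206, I, R)))
Pow(Add(Function('F')(16, Function('O')(0, 18)), -24341), -1) = Pow(Add(Mul(Mul(Pow(Add(9, 18), -1), Add(-80, Mul(-9, 18))), Add(1, Mul(206, 16))), -24341), -1) = Pow(Add(Mul(Mul(Pow(27, -1), Add(-80, -162)), Add(1, 3296)), -24341), -1) = Pow(Add(Mul(Mul(Rational(1, 27), -242), 3297), -24341), -1) = Pow(Add(Mul(Rational(-242, 27), 3297), -24341), -1) = Pow(Add(Rational(-265958, 9), -24341), -1) = Pow(Rational(-485027, 9), -1) = Rational(-9, 485027)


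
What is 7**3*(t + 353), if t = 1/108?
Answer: 13076875/108 ≈ 1.2108e+5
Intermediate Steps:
t = 1/108 ≈ 0.0092593
7**3*(t + 353) = 7**3*(1/108 + 353) = 343*(38125/108) = 13076875/108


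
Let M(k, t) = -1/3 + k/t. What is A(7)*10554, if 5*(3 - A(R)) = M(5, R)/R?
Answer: 7729046/245 ≈ 31547.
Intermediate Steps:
M(k, t) = -⅓ + k/t (M(k, t) = -1*⅓ + k/t = -⅓ + k/t)
A(R) = 3 - (5 - R/3)/(5*R²) (A(R) = 3 - (5 - R/3)/R/(5*R) = 3 - (5 - R/3)/(5*R²))
A(7)*10554 = (3 - 1/7² + (1/15)/7)*10554 = (3 - 1*1/49 + (1/15)*(⅐))*10554 = (3 - 1/49 + 1/105)*10554 = (2197/735)*10554 = 7729046/245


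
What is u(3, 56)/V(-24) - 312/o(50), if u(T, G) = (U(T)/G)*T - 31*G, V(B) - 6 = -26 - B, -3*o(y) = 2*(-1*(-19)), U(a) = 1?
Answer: -1742215/4256 ≈ -409.35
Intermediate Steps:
o(y) = -38/3 (o(y) = -2*(-1*(-19))/3 = -2*19/3 = -1/3*38 = -38/3)
V(B) = -20 - B (V(B) = 6 + (-26 - B) = -20 - B)
u(T, G) = -31*G + T/G (u(T, G) = (1/G)*T - 31*G = T/G - 31*G = -31*G + T/G)
u(3, 56)/V(-24) - 312/o(50) = (-31*56 + 3/56)/(-20 - 1*(-24)) - 312/(-38/3) = (-1736 + 3*(1/56))/(-20 + 24) - 312*(-3/38) = (-1736 + 3/56)/4 + 468/19 = -97213/56*1/4 + 468/19 = -97213/224 + 468/19 = -1742215/4256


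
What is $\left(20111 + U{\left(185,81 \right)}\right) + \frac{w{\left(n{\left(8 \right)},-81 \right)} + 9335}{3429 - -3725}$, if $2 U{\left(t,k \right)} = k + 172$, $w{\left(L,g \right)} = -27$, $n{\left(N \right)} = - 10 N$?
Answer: $\frac{144788383}{7154} \approx 20239.0$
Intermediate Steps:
$U{\left(t,k \right)} = 86 + \frac{k}{2}$ ($U{\left(t,k \right)} = \frac{k + 172}{2} = \frac{172 + k}{2} = 86 + \frac{k}{2}$)
$\left(20111 + U{\left(185,81 \right)}\right) + \frac{w{\left(n{\left(8 \right)},-81 \right)} + 9335}{3429 - -3725} = \left(20111 + \left(86 + \frac{1}{2} \cdot 81\right)\right) + \frac{-27 + 9335}{3429 - -3725} = \left(20111 + \left(86 + \frac{81}{2}\right)\right) + \frac{9308}{3429 + 3725} = \left(20111 + \frac{253}{2}\right) + \frac{9308}{7154} = \frac{40475}{2} + 9308 \cdot \frac{1}{7154} = \frac{40475}{2} + \frac{4654}{3577} = \frac{144788383}{7154}$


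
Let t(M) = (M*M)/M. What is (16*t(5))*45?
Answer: 3600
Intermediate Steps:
t(M) = M (t(M) = M²/M = M)
(16*t(5))*45 = (16*5)*45 = 80*45 = 3600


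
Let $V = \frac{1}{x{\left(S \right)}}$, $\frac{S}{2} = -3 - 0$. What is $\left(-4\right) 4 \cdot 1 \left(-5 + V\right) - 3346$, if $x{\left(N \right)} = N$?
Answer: $- \frac{9790}{3} \approx -3263.3$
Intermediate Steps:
$S = -6$ ($S = 2 \left(-3 - 0\right) = 2 \left(-3 + 0\right) = 2 \left(-3\right) = -6$)
$V = - \frac{1}{6}$ ($V = \frac{1}{-6} = - \frac{1}{6} \approx -0.16667$)
$\left(-4\right) 4 \cdot 1 \left(-5 + V\right) - 3346 = \left(-4\right) 4 \cdot 1 \left(-5 - \frac{1}{6}\right) - 3346 = \left(-16\right) 1 \left(- \frac{31}{6}\right) - 3346 = \left(-16\right) \left(- \frac{31}{6}\right) - 3346 = \frac{248}{3} - 3346 = - \frac{9790}{3}$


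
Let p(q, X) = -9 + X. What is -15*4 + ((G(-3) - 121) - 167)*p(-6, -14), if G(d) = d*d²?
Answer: 7185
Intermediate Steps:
G(d) = d³
-15*4 + ((G(-3) - 121) - 167)*p(-6, -14) = -15*4 + (((-3)³ - 121) - 167)*(-9 - 14) = -60 + ((-27 - 121) - 167)*(-23) = -60 + (-148 - 167)*(-23) = -60 - 315*(-23) = -60 + 7245 = 7185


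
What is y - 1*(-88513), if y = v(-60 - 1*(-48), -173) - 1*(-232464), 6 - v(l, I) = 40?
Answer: 320943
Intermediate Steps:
v(l, I) = -34 (v(l, I) = 6 - 1*40 = 6 - 40 = -34)
y = 232430 (y = -34 - 1*(-232464) = -34 + 232464 = 232430)
y - 1*(-88513) = 232430 - 1*(-88513) = 232430 + 88513 = 320943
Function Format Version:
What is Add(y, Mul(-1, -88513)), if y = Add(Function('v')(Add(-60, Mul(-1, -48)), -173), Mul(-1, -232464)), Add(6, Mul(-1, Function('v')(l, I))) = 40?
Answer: 320943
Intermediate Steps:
Function('v')(l, I) = -34 (Function('v')(l, I) = Add(6, Mul(-1, 40)) = Add(6, -40) = -34)
y = 232430 (y = Add(-34, Mul(-1, -232464)) = Add(-34, 232464) = 232430)
Add(y, Mul(-1, -88513)) = Add(232430, Mul(-1, -88513)) = Add(232430, 88513) = 320943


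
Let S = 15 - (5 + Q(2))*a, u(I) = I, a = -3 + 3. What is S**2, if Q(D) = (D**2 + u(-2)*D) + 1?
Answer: 225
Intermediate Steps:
a = 0
Q(D) = 1 + D**2 - 2*D (Q(D) = (D**2 - 2*D) + 1 = 1 + D**2 - 2*D)
S = 15 (S = 15 - (5 + (1 + 2**2 - 2*2))*0 = 15 - (5 + (1 + 4 - 4))*0 = 15 - (5 + 1)*0 = 15 - 6*0 = 15 - 1*0 = 15 + 0 = 15)
S**2 = 15**2 = 225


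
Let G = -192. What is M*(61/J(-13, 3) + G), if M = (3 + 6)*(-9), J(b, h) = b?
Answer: 207117/13 ≈ 15932.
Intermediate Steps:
M = -81 (M = 9*(-9) = -81)
M*(61/J(-13, 3) + G) = -81*(61/(-13) - 192) = -81*(61*(-1/13) - 192) = -81*(-61/13 - 192) = -81*(-2557/13) = 207117/13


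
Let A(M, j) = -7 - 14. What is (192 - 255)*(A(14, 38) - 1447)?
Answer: 92484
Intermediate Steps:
A(M, j) = -21
(192 - 255)*(A(14, 38) - 1447) = (192 - 255)*(-21 - 1447) = -63*(-1468) = 92484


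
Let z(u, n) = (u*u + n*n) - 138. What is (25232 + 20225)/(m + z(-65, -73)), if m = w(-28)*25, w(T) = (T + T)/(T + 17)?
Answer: 500027/104976 ≈ 4.7633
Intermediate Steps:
w(T) = 2*T/(17 + T) (w(T) = (2*T)/(17 + T) = 2*T/(17 + T))
m = 1400/11 (m = (2*(-28)/(17 - 28))*25 = (2*(-28)/(-11))*25 = (2*(-28)*(-1/11))*25 = (56/11)*25 = 1400/11 ≈ 127.27)
z(u, n) = -138 + n² + u² (z(u, n) = (u² + n²) - 138 = (n² + u²) - 138 = -138 + n² + u²)
(25232 + 20225)/(m + z(-65, -73)) = (25232 + 20225)/(1400/11 + (-138 + (-73)² + (-65)²)) = 45457/(1400/11 + (-138 + 5329 + 4225)) = 45457/(1400/11 + 9416) = 45457/(104976/11) = 45457*(11/104976) = 500027/104976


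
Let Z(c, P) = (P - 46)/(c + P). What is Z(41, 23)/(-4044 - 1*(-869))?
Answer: 23/203200 ≈ 0.00011319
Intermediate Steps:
Z(c, P) = (-46 + P)/(P + c)
Z(41, 23)/(-4044 - 1*(-869)) = ((-46 + 23)/(23 + 41))/(-4044 - 1*(-869)) = (-23/64)/(-4044 + 869) = ((1/64)*(-23))/(-3175) = -23/64*(-1/3175) = 23/203200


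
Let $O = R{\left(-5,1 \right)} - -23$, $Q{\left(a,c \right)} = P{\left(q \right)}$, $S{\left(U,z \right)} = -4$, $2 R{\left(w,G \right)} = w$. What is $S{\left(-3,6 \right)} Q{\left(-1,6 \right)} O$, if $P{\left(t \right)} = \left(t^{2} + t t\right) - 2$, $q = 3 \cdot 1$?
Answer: $-1312$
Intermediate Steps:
$R{\left(w,G \right)} = \frac{w}{2}$
$q = 3$
$P{\left(t \right)} = -2 + 2 t^{2}$ ($P{\left(t \right)} = \left(t^{2} + t^{2}\right) - 2 = 2 t^{2} - 2 = -2 + 2 t^{2}$)
$Q{\left(a,c \right)} = 16$ ($Q{\left(a,c \right)} = -2 + 2 \cdot 3^{2} = -2 + 2 \cdot 9 = -2 + 18 = 16$)
$O = \frac{41}{2}$ ($O = \frac{1}{2} \left(-5\right) - -23 = - \frac{5}{2} + 23 = \frac{41}{2} \approx 20.5$)
$S{\left(-3,6 \right)} Q{\left(-1,6 \right)} O = \left(-4\right) 16 \cdot \frac{41}{2} = \left(-64\right) \frac{41}{2} = -1312$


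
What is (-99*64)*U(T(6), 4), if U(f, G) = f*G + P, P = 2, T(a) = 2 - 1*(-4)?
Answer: -164736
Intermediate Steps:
T(a) = 6 (T(a) = 2 + 4 = 6)
U(f, G) = 2 + G*f (U(f, G) = f*G + 2 = G*f + 2 = 2 + G*f)
(-99*64)*U(T(6), 4) = (-99*64)*(2 + 4*6) = -6336*(2 + 24) = -6336*26 = -164736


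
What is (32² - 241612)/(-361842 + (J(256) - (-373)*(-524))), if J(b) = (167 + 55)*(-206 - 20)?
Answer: 120294/303733 ≈ 0.39605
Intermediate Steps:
J(b) = -50172 (J(b) = 222*(-226) = -50172)
(32² - 241612)/(-361842 + (J(256) - (-373)*(-524))) = (32² - 241612)/(-361842 + (-50172 - (-373)*(-524))) = (1024 - 241612)/(-361842 + (-50172 - 1*195452)) = -240588/(-361842 + (-50172 - 195452)) = -240588/(-361842 - 245624) = -240588/(-607466) = -240588*(-1/607466) = 120294/303733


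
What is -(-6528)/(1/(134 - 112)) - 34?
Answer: 143582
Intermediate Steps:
-(-6528)/(1/(134 - 112)) - 34 = -(-6528)/(1/22) - 34 = -(-6528)/1/22 - 34 = -(-6528)*22 - 34 = -102*(-1408) - 34 = 143616 - 34 = 143582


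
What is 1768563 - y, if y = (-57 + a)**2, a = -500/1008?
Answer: 112100893631/63504 ≈ 1.7653e+6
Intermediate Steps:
a = -125/252 (a = -500*1/1008 = -125/252 ≈ -0.49603)
y = 209931121/63504 (y = (-57 - 125/252)**2 = (-14489/252)**2 = 209931121/63504 ≈ 3305.8)
1768563 - y = 1768563 - 1*209931121/63504 = 1768563 - 209931121/63504 = 112100893631/63504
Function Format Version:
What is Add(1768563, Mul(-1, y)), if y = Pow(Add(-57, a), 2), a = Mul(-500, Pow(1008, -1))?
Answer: Rational(112100893631, 63504) ≈ 1.7653e+6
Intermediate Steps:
a = Rational(-125, 252) (a = Mul(-500, Rational(1, 1008)) = Rational(-125, 252) ≈ -0.49603)
y = Rational(209931121, 63504) (y = Pow(Add(-57, Rational(-125, 252)), 2) = Pow(Rational(-14489, 252), 2) = Rational(209931121, 63504) ≈ 3305.8)
Add(1768563, Mul(-1, y)) = Add(1768563, Mul(-1, Rational(209931121, 63504))) = Add(1768563, Rational(-209931121, 63504)) = Rational(112100893631, 63504)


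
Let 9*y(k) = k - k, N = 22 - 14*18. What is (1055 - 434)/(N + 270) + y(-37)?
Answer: 621/40 ≈ 15.525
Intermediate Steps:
N = -230 (N = 22 - 252 = -230)
y(k) = 0 (y(k) = (k - k)/9 = (1/9)*0 = 0)
(1055 - 434)/(N + 270) + y(-37) = (1055 - 434)/(-230 + 270) + 0 = 621/40 + 0 = 621/40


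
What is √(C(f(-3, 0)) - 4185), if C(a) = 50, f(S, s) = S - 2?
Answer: I*√4135 ≈ 64.304*I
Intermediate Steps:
f(S, s) = -2 + S
√(C(f(-3, 0)) - 4185) = √(50 - 4185) = √(-4135) = I*√4135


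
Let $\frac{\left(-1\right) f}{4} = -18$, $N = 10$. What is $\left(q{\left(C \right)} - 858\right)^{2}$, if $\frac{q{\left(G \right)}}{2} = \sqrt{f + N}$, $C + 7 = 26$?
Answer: $736492 - 3432 \sqrt{82} \approx 7.0541 \cdot 10^{5}$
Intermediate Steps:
$C = 19$ ($C = -7 + 26 = 19$)
$f = 72$ ($f = \left(-4\right) \left(-18\right) = 72$)
$q{\left(G \right)} = 2 \sqrt{82}$ ($q{\left(G \right)} = 2 \sqrt{72 + 10} = 2 \sqrt{82}$)
$\left(q{\left(C \right)} - 858\right)^{2} = \left(2 \sqrt{82} - 858\right)^{2} = \left(-858 + 2 \sqrt{82}\right)^{2}$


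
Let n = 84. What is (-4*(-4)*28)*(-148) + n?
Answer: -66220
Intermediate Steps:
(-4*(-4)*28)*(-148) + n = (-4*(-4)*28)*(-148) + 84 = (16*28)*(-148) + 84 = 448*(-148) + 84 = -66304 + 84 = -66220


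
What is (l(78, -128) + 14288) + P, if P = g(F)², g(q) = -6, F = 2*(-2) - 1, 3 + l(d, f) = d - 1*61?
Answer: 14338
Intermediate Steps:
l(d, f) = -64 + d (l(d, f) = -3 + (d - 1*61) = -3 + (d - 61) = -3 + (-61 + d) = -64 + d)
F = -5 (F = -4 - 1 = -5)
P = 36 (P = (-6)² = 36)
(l(78, -128) + 14288) + P = ((-64 + 78) + 14288) + 36 = (14 + 14288) + 36 = 14302 + 36 = 14338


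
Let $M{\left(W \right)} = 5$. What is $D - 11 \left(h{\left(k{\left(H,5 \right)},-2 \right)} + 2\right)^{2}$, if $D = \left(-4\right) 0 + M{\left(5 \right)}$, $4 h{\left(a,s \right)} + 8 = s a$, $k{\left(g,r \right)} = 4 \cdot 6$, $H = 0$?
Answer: $-1579$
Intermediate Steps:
$k{\left(g,r \right)} = 24$
$h{\left(a,s \right)} = -2 + \frac{a s}{4}$ ($h{\left(a,s \right)} = -2 + \frac{s a}{4} = -2 + \frac{a s}{4}$)
$D = 5$ ($D = \left(-4\right) 0 + 5 = 0 + 5 = 5$)
$D - 11 \left(h{\left(k{\left(H,5 \right)},-2 \right)} + 2\right)^{2} = 5 - 11 \left(\left(-2 + \frac{1}{4} \cdot 24 \left(-2\right)\right) + 2\right)^{2} = 5 - 11 \left(\left(-2 - 12\right) + 2\right)^{2} = 5 - 11 \left(-14 + 2\right)^{2} = 5 - 11 \left(-12\right)^{2} = 5 - 1584 = -1579$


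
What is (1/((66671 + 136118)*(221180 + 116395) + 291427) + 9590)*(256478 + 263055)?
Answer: 341073725127835669473/68456788102 ≈ 4.9823e+9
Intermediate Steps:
(1/((66671 + 136118)*(221180 + 116395) + 291427) + 9590)*(256478 + 263055) = (1/(202789*337575 + 291427) + 9590)*519533 = (1/(68456496675 + 291427) + 9590)*519533 = (1/68456788102 + 9590)*519533 = (656500597898181/68456788102)*519533 = 341073725127835669473/68456788102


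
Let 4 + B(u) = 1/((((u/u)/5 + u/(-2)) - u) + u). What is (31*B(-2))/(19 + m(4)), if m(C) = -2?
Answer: -589/102 ≈ -5.7745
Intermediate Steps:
B(u) = -4 + 1/(1/5 - u/2) (B(u) = -4 + 1/((((u/u)/5 + u/(-2)) - u) + u) = -4 + 1/(((1*(1/5) + u*(-1/2)) - u) + u) = -4 + 1/(((1/5 - u/2) - u) + u) = -4 + 1/((1/5 - 3*u/2) + u) = -4 + 1/(1/5 - u/2))
(31*B(-2))/(19 + m(4)) = (31*(2*(-1 - 10*(-2))/(-2 + 5*(-2))))/(19 - 2) = (31*(2*(-1 + 20)/(-2 - 10)))/17 = (31*(2*19/(-12)))*(1/17) = (31*(2*(-1/12)*19))*(1/17) = (31*(-19/6))*(1/17) = -589/6*1/17 = -589/102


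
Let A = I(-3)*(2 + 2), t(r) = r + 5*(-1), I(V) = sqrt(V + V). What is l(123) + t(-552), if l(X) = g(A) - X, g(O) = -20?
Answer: -700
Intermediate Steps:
I(V) = sqrt(2)*sqrt(V) (I(V) = sqrt(2*V) = sqrt(2)*sqrt(V))
t(r) = -5 + r (t(r) = r - 5 = -5 + r)
A = 4*I*sqrt(6) (A = (sqrt(2)*sqrt(-3))*(2 + 2) = (sqrt(2)*(I*sqrt(3)))*4 = (I*sqrt(6))*4 = 4*I*sqrt(6) ≈ 9.798*I)
l(X) = -20 - X
l(123) + t(-552) = (-20 - 1*123) + (-5 - 552) = (-20 - 123) - 557 = -143 - 557 = -700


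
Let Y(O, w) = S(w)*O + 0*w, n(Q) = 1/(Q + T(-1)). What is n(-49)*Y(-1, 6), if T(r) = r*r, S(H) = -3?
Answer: -1/16 ≈ -0.062500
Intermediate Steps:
T(r) = r**2
n(Q) = 1/(1 + Q) (n(Q) = 1/(Q + (-1)**2) = 1/(Q + 1) = 1/(1 + Q))
Y(O, w) = -3*O (Y(O, w) = -3*O + 0*w = -3*O + 0 = -3*O)
n(-49)*Y(-1, 6) = (-3*(-1))/(1 - 49) = 3/(-48) = -1/48*3 = -1/16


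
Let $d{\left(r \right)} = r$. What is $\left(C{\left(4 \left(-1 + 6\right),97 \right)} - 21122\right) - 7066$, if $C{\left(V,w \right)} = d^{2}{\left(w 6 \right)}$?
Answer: $310536$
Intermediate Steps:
$C{\left(V,w \right)} = 36 w^{2}$ ($C{\left(V,w \right)} = \left(w 6\right)^{2} = \left(6 w\right)^{2} = 36 w^{2}$)
$\left(C{\left(4 \left(-1 + 6\right),97 \right)} - 21122\right) - 7066 = \left(36 \cdot 97^{2} - 21122\right) - 7066 = \left(36 \cdot 9409 - 21122\right) - 7066 = \left(338724 - 21122\right) - 7066 = 317602 - 7066 = 310536$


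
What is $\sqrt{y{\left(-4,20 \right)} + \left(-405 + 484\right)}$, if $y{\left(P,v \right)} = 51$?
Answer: $\sqrt{130} \approx 11.402$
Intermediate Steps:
$\sqrt{y{\left(-4,20 \right)} + \left(-405 + 484\right)} = \sqrt{51 + \left(-405 + 484\right)} = \sqrt{51 + 79} = \sqrt{130}$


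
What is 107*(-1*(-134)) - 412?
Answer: 13926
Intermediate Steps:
107*(-1*(-134)) - 412 = 107*134 - 412 = 14338 - 412 = 13926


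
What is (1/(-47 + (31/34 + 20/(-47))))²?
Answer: 2553604/5524800241 ≈ 0.00046221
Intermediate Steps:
(1/(-47 + (31/34 + 20/(-47))))² = (1/(-47 + (31*(1/34) + 20*(-1/47))))² = (1/(-47 + (31/34 - 20/47)))² = (1/(-47 + 777/1598))² = (1/(-74329/1598))² = (-1598/74329)² = 2553604/5524800241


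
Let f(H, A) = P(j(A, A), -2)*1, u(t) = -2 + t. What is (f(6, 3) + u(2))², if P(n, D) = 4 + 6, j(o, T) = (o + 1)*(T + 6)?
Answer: 100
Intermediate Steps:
j(o, T) = (1 + o)*(6 + T)
P(n, D) = 10
f(H, A) = 10 (f(H, A) = 10*1 = 10)
(f(6, 3) + u(2))² = (10 + (-2 + 2))² = (10 + 0)² = 10² = 100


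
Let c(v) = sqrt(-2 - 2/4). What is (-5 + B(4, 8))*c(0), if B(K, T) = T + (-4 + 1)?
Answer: 0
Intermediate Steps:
B(K, T) = -3 + T (B(K, T) = T - 3 = -3 + T)
c(v) = I*sqrt(10)/2 (c(v) = sqrt(-2 - 2*1/4) = sqrt(-2 - 1/2) = sqrt(-5/2) = I*sqrt(10)/2)
(-5 + B(4, 8))*c(0) = (-5 + (-3 + 8))*(I*sqrt(10)/2) = (-5 + 5)*(I*sqrt(10)/2) = 0*(I*sqrt(10)/2) = 0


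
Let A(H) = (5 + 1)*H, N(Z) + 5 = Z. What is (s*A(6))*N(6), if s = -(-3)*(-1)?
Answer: -108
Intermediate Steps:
N(Z) = -5 + Z
s = -3 (s = -1*3 = -3)
A(H) = 6*H
(s*A(6))*N(6) = (-18*6)*(-5 + 6) = -3*36*1 = -108*1 = -108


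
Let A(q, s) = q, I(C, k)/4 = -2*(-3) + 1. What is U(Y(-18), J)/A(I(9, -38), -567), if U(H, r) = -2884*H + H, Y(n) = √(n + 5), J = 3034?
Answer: -2883*I*√13/28 ≈ -371.24*I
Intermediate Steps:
Y(n) = √(5 + n)
I(C, k) = 28 (I(C, k) = 4*(-2*(-3) + 1) = 4*(6 + 1) = 4*7 = 28)
U(H, r) = -2883*H
U(Y(-18), J)/A(I(9, -38), -567) = -2883*√(5 - 18)/28 = -2883*I*√13*(1/28) = -2883*I*√13/28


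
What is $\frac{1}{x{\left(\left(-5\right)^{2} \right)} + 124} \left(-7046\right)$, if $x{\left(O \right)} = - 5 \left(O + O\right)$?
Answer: $\frac{3523}{63} \approx 55.921$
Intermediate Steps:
$x{\left(O \right)} = - 10 O$ ($x{\left(O \right)} = - 5 \cdot 2 O = - 10 O$)
$\frac{1}{x{\left(\left(-5\right)^{2} \right)} + 124} \left(-7046\right) = \frac{1}{- 10 \left(-5\right)^{2} + 124} \left(-7046\right) = \frac{1}{\left(-10\right) 25 + 124} \left(-7046\right) = \frac{1}{-250 + 124} \left(-7046\right) = \frac{1}{-126} \left(-7046\right) = \left(- \frac{1}{126}\right) \left(-7046\right) = \frac{3523}{63}$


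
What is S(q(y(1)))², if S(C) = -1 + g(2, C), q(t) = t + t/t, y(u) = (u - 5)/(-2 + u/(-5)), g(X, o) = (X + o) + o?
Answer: 5329/121 ≈ 44.041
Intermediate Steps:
g(X, o) = X + 2*o
y(u) = (-5 + u)/(-2 - u/5) (y(u) = (-5 + u)/(-2 + u*(-⅕)) = (-5 + u)/(-2 - u/5))
q(t) = 1 + t (q(t) = t + 1 = 1 + t)
S(C) = 1 + 2*C (S(C) = -1 + (2 + 2*C) = 1 + 2*C)
S(q(y(1)))² = (1 + 2*(1 + 5*(5 - 1*1)/(10 + 1)))² = (1 + 2*(1 + 5*(5 - 1)/11))² = (1 + 2*(1 + 5*(1/11)*4))² = (1 + 2*(1 + 20/11))² = (1 + 2*(31/11))² = (1 + 62/11)² = (73/11)² = 5329/121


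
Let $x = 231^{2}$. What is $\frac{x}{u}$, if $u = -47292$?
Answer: $- \frac{2541}{2252} \approx -1.1283$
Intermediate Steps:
$x = 53361$
$\frac{x}{u} = \frac{53361}{-47292} = 53361 \left(- \frac{1}{47292}\right) = - \frac{2541}{2252}$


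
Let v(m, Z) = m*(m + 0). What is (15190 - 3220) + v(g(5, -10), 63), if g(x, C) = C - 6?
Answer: 12226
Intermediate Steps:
g(x, C) = -6 + C
v(m, Z) = m² (v(m, Z) = m*m = m²)
(15190 - 3220) + v(g(5, -10), 63) = (15190 - 3220) + (-6 - 10)² = 11970 + (-16)² = 11970 + 256 = 12226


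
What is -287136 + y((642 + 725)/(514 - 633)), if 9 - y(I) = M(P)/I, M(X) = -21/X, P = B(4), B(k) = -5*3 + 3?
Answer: -1570009603/5468 ≈ -2.8713e+5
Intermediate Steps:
B(k) = -12 (B(k) = -15 + 3 = -12)
P = -12
y(I) = 9 - 7/(4*I) (y(I) = 9 - (-21/(-12))/I = 9 - (-21*(-1/12))/I = 9 - 7/(4*I))
-287136 + y((642 + 725)/(514 - 633)) = -287136 + (9 - 7*(514 - 633)/(642 + 725)/4) = -287136 + (9 - 7/(4*(1367/(-119)))) = -287136 + (9 - 7/(4*(1367*(-1/119)))) = -287136 + (9 - 7/(4*(-1367/119))) = -287136 + (9 - 7/4*(-119/1367)) = -287136 + (9 + 833/5468) = -287136 + 50045/5468 = -1570009603/5468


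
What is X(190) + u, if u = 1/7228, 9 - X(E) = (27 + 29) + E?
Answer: -1713035/7228 ≈ -237.00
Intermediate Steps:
X(E) = -47 - E (X(E) = 9 - ((27 + 29) + E) = 9 - (56 + E) = 9 + (-56 - E) = -47 - E)
u = 1/7228 ≈ 0.00013835
X(190) + u = (-47 - 1*190) + 1/7228 = (-47 - 190) + 1/7228 = -237 + 1/7228 = -1713035/7228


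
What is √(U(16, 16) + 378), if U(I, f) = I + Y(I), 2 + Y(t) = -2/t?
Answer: √6270/4 ≈ 19.796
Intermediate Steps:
Y(t) = -2 - 2/t
U(I, f) = -2 + I - 2/I (U(I, f) = I + (-2 - 2/I) = -2 + I - 2/I)
√(U(16, 16) + 378) = √((-2 + 16 - 2/16) + 378) = √((-2 + 16 - 2*1/16) + 378) = √((-2 + 16 - ⅛) + 378) = √(111/8 + 378) = √(3135/8) = √6270/4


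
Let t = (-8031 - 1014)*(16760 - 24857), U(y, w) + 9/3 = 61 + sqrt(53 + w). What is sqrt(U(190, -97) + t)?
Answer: sqrt(73237423 + 2*I*sqrt(11)) ≈ 8557.9 + 0.e-4*I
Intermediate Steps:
U(y, w) = 58 + sqrt(53 + w) (U(y, w) = -3 + (61 + sqrt(53 + w)) = 58 + sqrt(53 + w))
t = 73237365 (t = -9045*(-8097) = 73237365)
sqrt(U(190, -97) + t) = sqrt((58 + sqrt(53 - 97)) + 73237365) = sqrt((58 + sqrt(-44)) + 73237365) = sqrt((58 + 2*I*sqrt(11)) + 73237365) = sqrt(73237423 + 2*I*sqrt(11))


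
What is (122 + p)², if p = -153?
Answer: 961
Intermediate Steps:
(122 + p)² = (122 - 153)² = (-31)² = 961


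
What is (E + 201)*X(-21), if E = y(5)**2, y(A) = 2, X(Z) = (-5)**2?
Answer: 5125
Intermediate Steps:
X(Z) = 25
E = 4 (E = 2**2 = 4)
(E + 201)*X(-21) = (4 + 201)*25 = 205*25 = 5125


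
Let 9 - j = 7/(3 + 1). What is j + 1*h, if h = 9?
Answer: 65/4 ≈ 16.250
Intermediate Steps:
j = 29/4 (j = 9 - 7/(3 + 1) = 9 - 7/4 = 29/4 ≈ 7.2500)
j + 1*h = 29/4 + 1*9 = 29/4 + 9 = 65/4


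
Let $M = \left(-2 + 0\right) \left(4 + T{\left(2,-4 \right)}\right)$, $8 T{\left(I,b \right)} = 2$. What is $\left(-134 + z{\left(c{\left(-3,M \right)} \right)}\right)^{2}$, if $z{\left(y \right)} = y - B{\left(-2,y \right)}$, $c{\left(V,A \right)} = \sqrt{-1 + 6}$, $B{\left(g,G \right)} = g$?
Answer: $\left(132 - \sqrt{5}\right)^{2} \approx 16839.0$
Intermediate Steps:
$T{\left(I,b \right)} = \frac{1}{4}$ ($T{\left(I,b \right)} = \frac{1}{8} \cdot 2 = \frac{1}{4}$)
$M = - \frac{17}{2}$ ($M = \left(-2 + 0\right) \left(4 + \frac{1}{4}\right) = \left(-2\right) \frac{17}{4} = - \frac{17}{2} \approx -8.5$)
$c{\left(V,A \right)} = \sqrt{5}$
$z{\left(y \right)} = 2 + y$ ($z{\left(y \right)} = y - -2 = y + 2 = 2 + y$)
$\left(-134 + z{\left(c{\left(-3,M \right)} \right)}\right)^{2} = \left(-134 + \left(2 + \sqrt{5}\right)\right)^{2} = \left(-132 + \sqrt{5}\right)^{2}$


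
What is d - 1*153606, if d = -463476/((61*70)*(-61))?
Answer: -20004645672/130235 ≈ -1.5360e+5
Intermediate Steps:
d = 231738/130235 (d = -463476/(4270*(-61)) = -463476/(-260470) = -463476*(-1/260470) = 231738/130235 ≈ 1.7794)
d - 1*153606 = 231738/130235 - 1*153606 = 231738/130235 - 153606 = -20004645672/130235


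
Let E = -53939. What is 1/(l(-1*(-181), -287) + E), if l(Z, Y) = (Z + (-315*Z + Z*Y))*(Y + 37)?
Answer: 1/27141311 ≈ 3.6844e-8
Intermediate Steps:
l(Z, Y) = (37 + Y)*(-314*Z + Y*Z) (l(Z, Y) = (Z + (-315*Z + Y*Z))*(37 + Y) = (-314*Z + Y*Z)*(37 + Y) = (37 + Y)*(-314*Z + Y*Z))
1/(l(-1*(-181), -287) + E) = 1/((-1*(-181))*(-11618 + (-287)² - 277*(-287)) - 53939) = 1/(181*(-11618 + 82369 + 79499) - 53939) = 1/(181*150250 - 53939) = 1/(27195250 - 53939) = 1/27141311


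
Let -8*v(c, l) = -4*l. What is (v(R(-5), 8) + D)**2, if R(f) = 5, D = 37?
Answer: 1681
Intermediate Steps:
v(c, l) = l/2 (v(c, l) = -(-1)*l/2 = l/2)
(v(R(-5), 8) + D)**2 = ((1/2)*8 + 37)**2 = (4 + 37)**2 = 41**2 = 1681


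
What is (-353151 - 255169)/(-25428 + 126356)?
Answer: -9505/1577 ≈ -6.0273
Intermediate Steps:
(-353151 - 255169)/(-25428 + 126356) = -608320/100928 = -608320*1/100928 = -9505/1577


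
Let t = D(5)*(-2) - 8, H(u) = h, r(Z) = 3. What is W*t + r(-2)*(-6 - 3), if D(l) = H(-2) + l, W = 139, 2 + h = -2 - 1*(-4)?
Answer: -2529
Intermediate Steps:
h = 0 (h = -2 + (-2 - 1*(-4)) = -2 + (-2 + 4) = -2 + 2 = 0)
H(u) = 0
D(l) = l (D(l) = 0 + l = l)
t = -18 (t = 5*(-2) - 8 = -10 - 8 = -18)
W*t + r(-2)*(-6 - 3) = 139*(-18) + 3*(-6 - 3) = -2502 + 3*(-9) = -2502 - 27 = -2529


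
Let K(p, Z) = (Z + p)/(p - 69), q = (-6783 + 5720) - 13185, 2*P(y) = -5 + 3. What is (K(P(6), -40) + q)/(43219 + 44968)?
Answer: -997319/6173090 ≈ -0.16156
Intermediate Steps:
P(y) = -1 (P(y) = (-5 + 3)/2 = (½)*(-2) = -1)
q = -14248 (q = -1063 - 13185 = -14248)
K(p, Z) = (Z + p)/(-69 + p)
(K(P(6), -40) + q)/(43219 + 44968) = ((-40 - 1)/(-69 - 1) - 14248)/(43219 + 44968) = (-41/(-70) - 14248)/88187 = (-1/70*(-41) - 14248)*(1/88187) = (41/70 - 14248)*(1/88187) = -997319/70*1/88187 = -997319/6173090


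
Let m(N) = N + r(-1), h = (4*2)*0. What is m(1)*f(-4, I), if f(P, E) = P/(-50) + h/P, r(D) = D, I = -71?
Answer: 0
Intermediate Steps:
h = 0 (h = 8*0 = 0)
m(N) = -1 + N (m(N) = N - 1 = -1 + N)
f(P, E) = -P/50 (f(P, E) = P/(-50) + 0/P = P*(-1/50) + 0 = -P/50 + 0 = -P/50)
m(1)*f(-4, I) = (-1 + 1)*(-1/50*(-4)) = 0*(2/25) = 0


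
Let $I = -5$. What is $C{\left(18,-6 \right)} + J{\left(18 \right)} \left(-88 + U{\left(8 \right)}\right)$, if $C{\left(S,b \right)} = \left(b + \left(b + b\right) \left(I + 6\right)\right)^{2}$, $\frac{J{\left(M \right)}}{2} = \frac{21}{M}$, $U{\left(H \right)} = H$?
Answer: $\frac{412}{3} \approx 137.33$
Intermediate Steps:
$J{\left(M \right)} = \frac{42}{M}$ ($J{\left(M \right)} = 2 \frac{21}{M} = \frac{42}{M}$)
$C{\left(S,b \right)} = 9 b^{2}$ ($C{\left(S,b \right)} = \left(b + \left(b + b\right) \left(-5 + 6\right)\right)^{2} = \left(b + 2 b 1\right)^{2} = \left(b + 2 b\right)^{2} = \left(3 b\right)^{2} = 9 b^{2}$)
$C{\left(18,-6 \right)} + J{\left(18 \right)} \left(-88 + U{\left(8 \right)}\right) = 9 \left(-6\right)^{2} + \frac{42}{18} \left(-88 + 8\right) = 9 \cdot 36 + 42 \cdot \frac{1}{18} \left(-80\right) = 324 + \frac{7}{3} \left(-80\right) = 324 - \frac{560}{3} = \frac{412}{3}$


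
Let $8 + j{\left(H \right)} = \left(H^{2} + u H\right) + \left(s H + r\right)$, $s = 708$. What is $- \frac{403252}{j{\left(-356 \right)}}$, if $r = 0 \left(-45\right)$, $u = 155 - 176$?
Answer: $\frac{100813}{29461} \approx 3.4219$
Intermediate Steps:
$u = -21$
$r = 0$
$j{\left(H \right)} = -8 + H^{2} + 687 H$ ($j{\left(H \right)} = -8 + \left(\left(H^{2} - 21 H\right) + \left(708 H + 0\right)\right) = -8 + \left(\left(H^{2} - 21 H\right) + 708 H\right) = -8 + \left(H^{2} + 687 H\right) = -8 + H^{2} + 687 H$)
$- \frac{403252}{j{\left(-356 \right)}} = - \frac{403252}{-8 + \left(-356\right)^{2} + 687 \left(-356\right)} = - \frac{403252}{-8 + 126736 - 244572} = - \frac{403252}{-117844} = \left(-403252\right) \left(- \frac{1}{117844}\right) = \frac{100813}{29461}$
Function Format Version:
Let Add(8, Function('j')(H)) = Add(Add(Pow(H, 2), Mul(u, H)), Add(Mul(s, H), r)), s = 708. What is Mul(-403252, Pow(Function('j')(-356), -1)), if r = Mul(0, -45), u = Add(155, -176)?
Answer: Rational(100813, 29461) ≈ 3.4219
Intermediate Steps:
u = -21
r = 0
Function('j')(H) = Add(-8, Pow(H, 2), Mul(687, H)) (Function('j')(H) = Add(-8, Add(Add(Pow(H, 2), Mul(-21, H)), Add(Mul(708, H), 0))) = Add(-8, Add(Add(Pow(H, 2), Mul(-21, H)), Mul(708, H))) = Add(-8, Add(Pow(H, 2), Mul(687, H))) = Add(-8, Pow(H, 2), Mul(687, H)))
Mul(-403252, Pow(Function('j')(-356), -1)) = Mul(-403252, Pow(Add(-8, Pow(-356, 2), Mul(687, -356)), -1)) = Mul(-403252, Pow(Add(-8, 126736, -244572), -1)) = Mul(-403252, Pow(-117844, -1)) = Mul(-403252, Rational(-1, 117844)) = Rational(100813, 29461)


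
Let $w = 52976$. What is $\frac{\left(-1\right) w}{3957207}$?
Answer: $- \frac{52976}{3957207} \approx -0.013387$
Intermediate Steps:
$\frac{\left(-1\right) w}{3957207} = \frac{\left(-1\right) 52976}{3957207} = \left(-52976\right) \frac{1}{3957207} = - \frac{52976}{3957207}$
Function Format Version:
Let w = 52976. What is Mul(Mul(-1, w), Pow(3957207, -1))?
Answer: Rational(-52976, 3957207) ≈ -0.013387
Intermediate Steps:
Mul(Mul(-1, w), Pow(3957207, -1)) = Mul(Mul(-1, 52976), Pow(3957207, -1)) = Mul(-52976, Rational(1, 3957207)) = Rational(-52976, 3957207)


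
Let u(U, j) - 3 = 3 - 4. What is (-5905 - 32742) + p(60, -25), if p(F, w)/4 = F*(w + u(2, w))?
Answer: -44167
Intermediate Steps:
u(U, j) = 2 (u(U, j) = 3 + (3 - 4) = 3 - 1 = 2)
p(F, w) = 4*F*(2 + w) (p(F, w) = 4*(F*(w + 2)) = 4*(F*(2 + w)) = 4*F*(2 + w))
(-5905 - 32742) + p(60, -25) = (-5905 - 32742) + 4*60*(2 - 25) = -38647 + 4*60*(-23) = -38647 - 5520 = -44167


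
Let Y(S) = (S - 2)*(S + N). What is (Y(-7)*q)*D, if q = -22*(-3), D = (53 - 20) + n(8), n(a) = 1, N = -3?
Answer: 201960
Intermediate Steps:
D = 34 (D = (53 - 20) + 1 = 33 + 1 = 34)
Y(S) = (-3 + S)*(-2 + S) (Y(S) = (S - 2)*(S - 3) = (-2 + S)*(-3 + S) = (-3 + S)*(-2 + S))
q = 66
(Y(-7)*q)*D = ((6 + (-7)² - 5*(-7))*66)*34 = ((6 + 49 + 35)*66)*34 = (90*66)*34 = 5940*34 = 201960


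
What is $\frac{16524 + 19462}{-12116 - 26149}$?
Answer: $- \frac{35986}{38265} \approx -0.94044$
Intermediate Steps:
$\frac{16524 + 19462}{-12116 - 26149} = \frac{35986}{-38265} = 35986 \left(- \frac{1}{38265}\right) = - \frac{35986}{38265}$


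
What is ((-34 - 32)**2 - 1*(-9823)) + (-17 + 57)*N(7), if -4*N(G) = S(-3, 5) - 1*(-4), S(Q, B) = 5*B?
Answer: 13889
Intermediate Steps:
N(G) = -29/4 (N(G) = -(5*5 - 1*(-4))/4 = -(25 + 4)/4 = -1/4*29 = -29/4)
((-34 - 32)**2 - 1*(-9823)) + (-17 + 57)*N(7) = ((-34 - 32)**2 - 1*(-9823)) + (-17 + 57)*(-29/4) = ((-66)**2 + 9823) + 40*(-29/4) = (4356 + 9823) - 290 = 14179 - 290 = 13889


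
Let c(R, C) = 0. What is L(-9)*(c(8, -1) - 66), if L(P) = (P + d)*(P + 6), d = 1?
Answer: -1584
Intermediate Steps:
L(P) = (1 + P)*(6 + P) (L(P) = (P + 1)*(P + 6) = (1 + P)*(6 + P))
L(-9)*(c(8, -1) - 66) = (6 + (-9)² + 7*(-9))*(0 - 66) = (6 + 81 - 63)*(-66) = 24*(-66) = -1584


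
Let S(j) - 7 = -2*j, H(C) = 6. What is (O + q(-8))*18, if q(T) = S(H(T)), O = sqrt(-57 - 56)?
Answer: -90 + 18*I*sqrt(113) ≈ -90.0 + 191.34*I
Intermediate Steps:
O = I*sqrt(113) (O = sqrt(-113) = I*sqrt(113) ≈ 10.63*I)
S(j) = 7 - 2*j
q(T) = -5 (q(T) = 7 - 2*6 = 7 - 12 = -5)
(O + q(-8))*18 = (I*sqrt(113) - 5)*18 = (-5 + I*sqrt(113))*18 = -90 + 18*I*sqrt(113)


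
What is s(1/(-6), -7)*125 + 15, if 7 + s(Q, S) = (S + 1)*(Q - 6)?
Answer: 3765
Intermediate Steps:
s(Q, S) = -7 + (1 + S)*(-6 + Q) (s(Q, S) = -7 + (S + 1)*(Q - 6) = -7 + (1 + S)*(-6 + Q))
s(1/(-6), -7)*125 + 15 = (-13 + 1/(-6) - 6*(-7) - 7/(-6))*125 + 15 = (-13 - 1/6 + 42 - 1/6*(-7))*125 + 15 = (-13 - 1/6 + 42 + 7/6)*125 + 15 = 30*125 + 15 = 3750 + 15 = 3765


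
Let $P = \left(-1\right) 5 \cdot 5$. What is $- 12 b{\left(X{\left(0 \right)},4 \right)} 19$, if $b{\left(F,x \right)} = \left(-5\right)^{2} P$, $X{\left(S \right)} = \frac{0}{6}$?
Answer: $142500$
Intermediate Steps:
$P = -25$ ($P = \left(-5\right) 5 = -25$)
$X{\left(S \right)} = 0$ ($X{\left(S \right)} = 0 \cdot \frac{1}{6} = 0$)
$b{\left(F,x \right)} = -625$ ($b{\left(F,x \right)} = \left(-5\right)^{2} \left(-25\right) = 25 \left(-25\right) = -625$)
$- 12 b{\left(X{\left(0 \right)},4 \right)} 19 = \left(-12\right) \left(-625\right) 19 = 7500 \cdot 19 = 142500$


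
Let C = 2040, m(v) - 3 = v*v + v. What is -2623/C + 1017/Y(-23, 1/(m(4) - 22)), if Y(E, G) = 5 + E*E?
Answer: 112333/181560 ≈ 0.61871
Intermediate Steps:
m(v) = 3 + v + v² (m(v) = 3 + (v*v + v) = 3 + (v² + v) = 3 + (v + v²) = 3 + v + v²)
Y(E, G) = 5 + E²
-2623/C + 1017/Y(-23, 1/(m(4) - 22)) = -2623/2040 + 1017/(5 + (-23)²) = -2623*1/2040 + 1017/(5 + 529) = -2623/2040 + 1017/534 = -2623/2040 + 1017*(1/534) = -2623/2040 + 339/178 = 112333/181560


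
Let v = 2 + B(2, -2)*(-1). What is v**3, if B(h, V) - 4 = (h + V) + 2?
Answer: -64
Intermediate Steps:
B(h, V) = 6 + V + h (B(h, V) = 4 + ((h + V) + 2) = 4 + ((V + h) + 2) = 4 + (2 + V + h) = 6 + V + h)
v = -4 (v = 2 + (6 - 2 + 2)*(-1) = 2 + 6*(-1) = 2 - 6 = -4)
v**3 = (-4)**3 = -64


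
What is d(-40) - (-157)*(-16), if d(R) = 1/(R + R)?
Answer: -200961/80 ≈ -2512.0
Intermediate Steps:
d(R) = 1/(2*R)
d(-40) - (-157)*(-16) = (½)/(-40) - (-157)*(-16) = (½)*(-1/40) - 1*2512 = -1/80 - 2512 = -200961/80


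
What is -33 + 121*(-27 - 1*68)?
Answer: -11528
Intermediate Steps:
-33 + 121*(-27 - 1*68) = -33 + 121*(-27 - 68) = -33 + 121*(-95) = -33 - 11495 = -11528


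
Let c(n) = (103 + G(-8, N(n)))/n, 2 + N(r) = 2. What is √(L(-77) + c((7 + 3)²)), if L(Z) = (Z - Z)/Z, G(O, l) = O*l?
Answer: √103/10 ≈ 1.0149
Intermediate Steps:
N(r) = 0 (N(r) = -2 + 2 = 0)
L(Z) = 0 (L(Z) = 0/Z = 0)
c(n) = 103/n (c(n) = (103 - 8*0)/n = (103 + 0)/n = 103/n)
√(L(-77) + c((7 + 3)²)) = √(0 + 103/((7 + 3)²)) = √(0 + 103/(10²)) = √(0 + 103/100) = √(103/100) = √103/10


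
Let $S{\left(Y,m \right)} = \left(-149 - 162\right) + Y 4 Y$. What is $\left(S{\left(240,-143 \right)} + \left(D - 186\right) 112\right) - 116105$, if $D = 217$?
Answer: $117456$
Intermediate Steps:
$S{\left(Y,m \right)} = -311 + 4 Y^{2}$ ($S{\left(Y,m \right)} = -311 + 4 Y Y = -311 + 4 Y^{2}$)
$\left(S{\left(240,-143 \right)} + \left(D - 186\right) 112\right) - 116105 = \left(\left(-311 + 4 \cdot 240^{2}\right) + \left(217 - 186\right) 112\right) - 116105 = \left(\left(-311 + 4 \cdot 57600\right) + 31 \cdot 112\right) - 116105 = \left(\left(-311 + 230400\right) + 3472\right) - 116105 = \left(230089 + 3472\right) - 116105 = 233561 - 116105 = 117456$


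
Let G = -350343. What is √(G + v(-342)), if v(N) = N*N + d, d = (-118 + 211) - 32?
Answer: I*√233318 ≈ 483.03*I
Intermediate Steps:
d = 61 (d = 93 - 32 = 61)
v(N) = 61 + N² (v(N) = N*N + 61 = N² + 61 = 61 + N²)
√(G + v(-342)) = √(-350343 + (61 + (-342)²)) = √(-350343 + (61 + 116964)) = √(-350343 + 117025) = √(-233318) = I*√233318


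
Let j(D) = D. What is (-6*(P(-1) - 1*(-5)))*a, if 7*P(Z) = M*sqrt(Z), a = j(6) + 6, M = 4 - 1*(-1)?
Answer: -360 - 360*I/7 ≈ -360.0 - 51.429*I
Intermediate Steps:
M = 5 (M = 4 + 1 = 5)
a = 12 (a = 6 + 6 = 12)
P(Z) = 5*sqrt(Z)/7 (P(Z) = (5*sqrt(Z))/7 = 5*sqrt(Z)/7)
(-6*(P(-1) - 1*(-5)))*a = -6*(5*sqrt(-1)/7 - 1*(-5))*12 = -6*(5*I/7 + 5)*12 = -6*(5 + 5*I/7)*12 = (-30 - 30*I/7)*12 = -360 - 360*I/7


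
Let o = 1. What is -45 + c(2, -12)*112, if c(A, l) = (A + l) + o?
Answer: -1053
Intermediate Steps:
c(A, l) = 1 + A + l (c(A, l) = (A + l) + 1 = 1 + A + l)
-45 + c(2, -12)*112 = -45 + (1 + 2 - 12)*112 = -45 - 9*112 = -45 - 1008 = -1053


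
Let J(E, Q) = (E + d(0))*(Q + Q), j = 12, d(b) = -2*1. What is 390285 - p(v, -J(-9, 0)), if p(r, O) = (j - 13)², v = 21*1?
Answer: 390284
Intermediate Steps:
d(b) = -2
J(E, Q) = 2*Q*(-2 + E) (J(E, Q) = (E - 2)*(Q + Q) = (-2 + E)*(2*Q) = 2*Q*(-2 + E))
v = 21
p(r, O) = 1 (p(r, O) = (12 - 13)² = (-1)² = 1)
390285 - p(v, -J(-9, 0)) = 390285 - 1*1 = 390285 - 1 = 390284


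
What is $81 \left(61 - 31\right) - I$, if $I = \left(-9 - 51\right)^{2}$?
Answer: $-1170$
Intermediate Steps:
$I = 3600$ ($I = \left(-60\right)^{2} = 3600$)
$81 \left(61 - 31\right) - I = 81 \left(61 - 31\right) - 3600 = 81 \cdot 30 - 3600 = 2430 - 3600 = -1170$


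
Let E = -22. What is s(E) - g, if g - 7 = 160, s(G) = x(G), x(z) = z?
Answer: -189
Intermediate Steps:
s(G) = G
g = 167 (g = 7 + 160 = 167)
s(E) - g = -22 - 1*167 = -22 - 167 = -189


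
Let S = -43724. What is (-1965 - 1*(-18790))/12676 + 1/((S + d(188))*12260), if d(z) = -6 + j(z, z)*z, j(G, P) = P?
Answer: 432454486081/325812368840 ≈ 1.3273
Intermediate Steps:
d(z) = -6 + z**2 (d(z) = -6 + z*z = -6 + z**2)
(-1965 - 1*(-18790))/12676 + 1/((S + d(188))*12260) = (-1965 - 1*(-18790))/12676 + 1/(-43724 + (-6 + 188**2)*12260) = (-1965 + 18790)*(1/12676) + (1/12260)/(-43724 + (-6 + 35344)) = 16825*(1/12676) + (1/12260)/(-43724 + 35338) = 16825/12676 + (1/12260)/(-8386) = 16825/12676 - 1/8386*1/12260 = 16825/12676 - 1/102812360 = 432454486081/325812368840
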